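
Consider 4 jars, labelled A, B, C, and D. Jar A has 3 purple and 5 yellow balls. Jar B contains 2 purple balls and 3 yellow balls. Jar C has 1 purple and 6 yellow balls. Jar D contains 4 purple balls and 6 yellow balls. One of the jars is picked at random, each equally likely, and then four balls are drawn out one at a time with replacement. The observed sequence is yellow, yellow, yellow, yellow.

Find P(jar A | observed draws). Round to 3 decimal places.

Compute the likelihood of the observed sequence for each case: P(data | jar A) = (5/8)(5/8)(5/8)(5/8) = 0.15259; P(data | jar B) = (3/5)(3/5)(3/5)(3/5) = 0.1296; P(data | jar C) = (6/7)(6/7)(6/7)(6/7) = 0.53978; P(data | jar D) = (6/10)(6/10)(6/10)(6/10) = 0.1296.
Weighting by the prior gives 1/4 · 0.15259 = 0.038147, 1/4 · 0.1296 = 0.0324, 1/4 · 0.53978 = 0.13494, 1/4 · 0.1296 = 0.0324; these sum to 0.23789.
So P(jar A | data) = (0.038147) / (0.23789) = 0.16036.

0.160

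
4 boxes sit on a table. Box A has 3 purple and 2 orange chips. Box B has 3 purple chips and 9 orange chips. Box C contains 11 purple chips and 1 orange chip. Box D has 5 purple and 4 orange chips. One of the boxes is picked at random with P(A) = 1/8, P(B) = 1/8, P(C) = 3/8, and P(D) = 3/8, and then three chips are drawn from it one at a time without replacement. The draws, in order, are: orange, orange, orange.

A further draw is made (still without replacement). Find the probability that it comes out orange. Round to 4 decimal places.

0.5305

For each hypothesis, P(data | H) works out to: P(data | box A) = (2/5)(1/4)(0/3) = 0; P(data | box B) = (9/12)(8/11)(7/10) = 0.38182; P(data | box C) = (1/12)(0/11) = 0; P(data | box D) = (4/9)(3/8)(2/7) = 0.047619.
Multiplying each by its prior: 1/8 · 0 = 0, 1/8 · 0.38182 = 0.047727, 3/8 · 0 = 0, 3/8 · 0.047619 = 0.017857; these sum to 0.065584.
Dividing through by the total gives posterior P(box A | data) = 0, P(box B | data) = 0.72772, P(box C | data) = 0, P(box D | data) = 0.27228.
The predictive probability is P(orange next | data) = (2/3)(0.72772) + (1/6)(0.27228) = 0.53053.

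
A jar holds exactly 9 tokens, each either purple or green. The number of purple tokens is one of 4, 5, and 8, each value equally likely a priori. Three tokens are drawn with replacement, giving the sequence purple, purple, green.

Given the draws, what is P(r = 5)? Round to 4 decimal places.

0.4098

For each hypothesis, P(data | H) works out to: P(data | r = 4) = (4/9)(4/9)(5/9) = 0.10974; P(data | r = 5) = (5/9)(5/9)(4/9) = 0.13717; P(data | r = 8) = (8/9)(8/9)(1/9) = 0.087791.
Weighting by the prior gives 1/3 · 0.10974 = 0.03658, 1/3 · 0.13717 = 0.045725, 1/3 · 0.087791 = 0.029264; these sum to 0.11157.
By Bayes' rule, P(r = 5 | data) = (0.045725) / (0.11157) = 0.40984.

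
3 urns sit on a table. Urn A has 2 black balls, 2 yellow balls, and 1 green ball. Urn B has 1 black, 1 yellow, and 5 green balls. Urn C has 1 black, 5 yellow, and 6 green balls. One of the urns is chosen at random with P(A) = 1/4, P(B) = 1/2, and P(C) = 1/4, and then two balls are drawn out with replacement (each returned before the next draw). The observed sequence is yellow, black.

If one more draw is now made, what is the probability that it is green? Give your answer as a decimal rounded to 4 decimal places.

0.3333

The likelihood of the observed sequence under each hypothesis: P(data | urn A) = (2/5)(2/5) = 0.16; P(data | urn B) = (1/7)(1/7) = 0.020408; P(data | urn C) = (5/12)(1/12) = 0.034722.
Multiplying each by its prior: 1/4 · 0.16 = 0.04, 1/2 · 0.020408 = 0.010204, 1/4 · 0.034722 = 0.0086806; summing to 0.058885.
Dividing through by the total gives posterior P(urn A | data) = 0.67929, P(urn B | data) = 0.17329, P(urn C | data) = 0.14742.
So P(green next | data) = Σ P(green next | H) P(H | data) = (1/5)(0.67929) + (5/7)(0.17329) + (1/2)(0.14742) = 0.33335.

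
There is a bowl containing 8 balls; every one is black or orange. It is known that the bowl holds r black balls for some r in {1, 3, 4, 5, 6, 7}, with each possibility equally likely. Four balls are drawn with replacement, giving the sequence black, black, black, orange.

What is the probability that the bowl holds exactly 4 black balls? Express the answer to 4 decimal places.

0.1654

The likelihood of the observed sequence under each hypothesis: P(data | r = 1) = (1/8)(1/8)(1/8)(7/8) = 0.001709; P(data | r = 3) = (3/8)(3/8)(3/8)(5/8) = 0.032959; P(data | r = 4) = (4/8)(4/8)(4/8)(4/8) = 0.0625; P(data | r = 5) = (5/8)(5/8)(5/8)(3/8) = 0.091553; P(data | r = 6) = (6/8)(6/8)(6/8)(2/8) = 0.10547; P(data | r = 7) = (7/8)(7/8)(7/8)(1/8) = 0.08374.
Multiplying each by its prior: 1/6 · 0.001709 = 0.00028483, 1/6 · 0.032959 = 0.0054932, 1/6 · 0.0625 = 0.010417, 1/6 · 0.091553 = 0.015259, 1/6 · 0.10547 = 0.017578, 1/6 · 0.08374 = 0.013957; summing to 0.062988.
Therefore the posterior P(r = 4 | data) = (0.010417) / (0.062988) = 0.16537.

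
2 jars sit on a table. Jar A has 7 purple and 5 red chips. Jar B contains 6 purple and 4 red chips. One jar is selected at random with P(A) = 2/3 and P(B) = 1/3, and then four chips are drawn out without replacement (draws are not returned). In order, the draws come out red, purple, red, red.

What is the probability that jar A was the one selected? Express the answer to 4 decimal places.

Compute the likelihood of the observed sequence for each case: P(data | jar A) = (5/12)(7/11)(4/10)(3/9) = 0.035354; P(data | jar B) = (4/10)(6/9)(3/8)(2/7) = 0.028571.
Multiplying each by its prior: 2/3 · 0.035354 = 0.023569, 1/3 · 0.028571 = 0.0095238; with total 0.033093.
Therefore the posterior P(jar A | data) = (0.023569) / (0.033093) = 0.71221.

0.7122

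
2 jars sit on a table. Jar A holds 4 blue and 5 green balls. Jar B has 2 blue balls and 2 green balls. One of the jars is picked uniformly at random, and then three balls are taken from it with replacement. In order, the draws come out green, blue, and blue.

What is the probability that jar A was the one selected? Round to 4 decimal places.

The likelihood of the observed sequence under each hypothesis: P(data | jar A) = (5/9)(4/9)(4/9) = 0.10974; P(data | jar B) = (2/4)(2/4)(2/4) = 0.125.
The prior-weighted likelihoods are 1/2 · 0.10974 = 0.05487, 1/2 · 0.125 = 0.0625; with total 0.11737.
Therefore the posterior P(jar A | data) = (0.05487) / (0.11737) = 0.46749.

0.4675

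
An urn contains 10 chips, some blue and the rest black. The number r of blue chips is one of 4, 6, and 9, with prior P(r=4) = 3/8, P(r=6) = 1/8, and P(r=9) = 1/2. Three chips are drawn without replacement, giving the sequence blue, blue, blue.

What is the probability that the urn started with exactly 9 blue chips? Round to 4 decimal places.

0.9130

Compute the likelihood of the observed sequence for each case: P(data | r = 4) = (4/10)(3/9)(2/8) = 1/30; P(data | r = 6) = (6/10)(5/9)(4/8) = 1/6; P(data | r = 9) = (9/10)(8/9)(7/8) = 7/10.
Weighting by the prior gives 3/8 · 1/30 = 1/80, 1/8 · 1/6 = 1/48, 1/2 · 7/10 = 7/20; with total 23/60.
By Bayes' rule, P(r = 9 | data) = (7/20) / (23/60) = 21/23.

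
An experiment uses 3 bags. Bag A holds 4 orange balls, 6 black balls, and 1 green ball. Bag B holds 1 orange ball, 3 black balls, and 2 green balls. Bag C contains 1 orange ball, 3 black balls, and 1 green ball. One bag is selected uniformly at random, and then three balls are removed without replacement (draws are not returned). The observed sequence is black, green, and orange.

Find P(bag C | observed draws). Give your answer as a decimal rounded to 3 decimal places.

0.402

Under each hypothesis, the probability of the observed sequence is: P(data | bag A) = (6/11)(1/10)(4/9) = 4/165; P(data | bag B) = (3/6)(2/5)(1/4) = 1/20; P(data | bag C) = (3/5)(1/4)(1/3) = 1/20.
Multiplying each by its prior: 1/3 · 4/165 = 4/495, 1/3 · 1/20 = 1/60, 1/3 · 1/20 = 1/60; these sum to 41/990.
By Bayes' rule, P(bag C | data) = (1/60) / (41/990) = 33/82.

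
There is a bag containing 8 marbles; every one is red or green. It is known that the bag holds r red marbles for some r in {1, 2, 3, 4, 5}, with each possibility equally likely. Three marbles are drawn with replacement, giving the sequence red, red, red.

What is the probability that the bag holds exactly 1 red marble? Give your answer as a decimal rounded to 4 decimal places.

Compute the likelihood of the observed sequence for each case: P(data | r = 1) = (1/8)(1/8)(1/8) = 0.0019531; P(data | r = 2) = (2/8)(2/8)(2/8) = 0.015625; P(data | r = 3) = (3/8)(3/8)(3/8) = 0.052734; P(data | r = 4) = (4/8)(4/8)(4/8) = 0.125; P(data | r = 5) = (5/8)(5/8)(5/8) = 0.24414.
Weighting by the prior gives 1/5 · 0.0019531 = 0.00039063, 1/5 · 0.015625 = 0.003125, 1/5 · 0.052734 = 0.010547, 1/5 · 0.125 = 0.025, 1/5 · 0.24414 = 0.048828; these sum to 0.087891.
Therefore the posterior P(r = 1 | data) = (0.00039063) / (0.087891) = 0.0044444.

0.0044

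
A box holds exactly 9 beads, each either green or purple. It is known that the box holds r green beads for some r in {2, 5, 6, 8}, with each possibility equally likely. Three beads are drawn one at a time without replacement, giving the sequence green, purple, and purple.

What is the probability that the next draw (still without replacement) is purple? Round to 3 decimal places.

The likelihood of the observed sequence under each hypothesis: P(data | r = 2) = (2/9)(7/8)(6/7) = 1/6; P(data | r = 5) = (5/9)(4/8)(3/7) = 5/42; P(data | r = 6) = (6/9)(3/8)(2/7) = 1/14; P(data | r = 8) = (8/9)(1/8)(0/7) = 0.
Multiplying each by its prior: 1/4 · 1/6 = 1/24, 1/4 · 5/42 = 5/168, 1/4 · 1/14 = 1/56, 1/4 · 0 = 0; these sum to 5/56.
The posterior is then P(r = 2 | data) = 7/15, P(r = 5 | data) = 1/3, P(r = 6 | data) = 1/5, P(r = 8 | data) = 0.
Averaging over the posterior, P(purple next | data) = (5/6)(7/15) + (1/3)(1/3) + (1/6)(1/5) = 8/15.

0.533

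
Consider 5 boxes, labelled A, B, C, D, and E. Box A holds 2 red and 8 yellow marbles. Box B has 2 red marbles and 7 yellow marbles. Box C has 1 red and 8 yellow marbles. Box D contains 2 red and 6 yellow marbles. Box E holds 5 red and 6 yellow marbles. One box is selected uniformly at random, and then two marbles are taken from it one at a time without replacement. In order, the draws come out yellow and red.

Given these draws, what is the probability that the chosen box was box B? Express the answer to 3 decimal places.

Compute the likelihood of the observed sequence for each case: P(data | box A) = (8/10)(2/9) = 0.17778; P(data | box B) = (7/9)(2/8) = 0.19444; P(data | box C) = (8/9)(1/8) = 0.11111; P(data | box D) = (6/8)(2/7) = 0.21429; P(data | box E) = (6/11)(5/10) = 0.27273.
Multiplying each by its prior: 1/5 · 0.17778 = 0.035556, 1/5 · 0.19444 = 0.038889, 1/5 · 0.11111 = 0.022222, 1/5 · 0.21429 = 0.042857, 1/5 · 0.27273 = 0.054545; summing to 0.19407.
Hence P(box B | data) = (0.038889) / (0.19407) = 0.20039.

0.200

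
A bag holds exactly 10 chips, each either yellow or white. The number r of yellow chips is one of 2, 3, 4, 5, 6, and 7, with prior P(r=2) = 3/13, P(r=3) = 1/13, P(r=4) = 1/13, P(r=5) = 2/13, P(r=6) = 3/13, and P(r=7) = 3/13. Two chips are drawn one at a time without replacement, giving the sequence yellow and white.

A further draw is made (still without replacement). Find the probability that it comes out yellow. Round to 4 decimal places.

Compute the likelihood of the observed sequence for each case: P(data | r = 2) = (2/10)(8/9) = 8/45; P(data | r = 3) = (3/10)(7/9) = 7/30; P(data | r = 4) = (4/10)(6/9) = 4/15; P(data | r = 5) = (5/10)(5/9) = 5/18; P(data | r = 6) = (6/10)(4/9) = 4/15; P(data | r = 7) = (7/10)(3/9) = 7/30.
Multiplying each by its prior: 3/13 · 8/45 = 8/195, 1/13 · 7/30 = 7/390, 1/13 · 4/15 = 4/195, 2/13 · 5/18 = 5/117, 3/13 · 4/15 = 4/65, 3/13 · 7/30 = 7/130; summing to 139/585.
The posterior is then P(r = 2 | data) = 24/139, P(r = 3 | data) = 21/278, P(r = 4 | data) = 12/139, P(r = 5 | data) = 25/139, P(r = 6 | data) = 36/139, P(r = 7 | data) = 63/278.
Averaging over the posterior, P(yellow next | data) = (1/8)(24/139) + (1/4)(21/278) + (3/8)(12/139) + (1/2)(25/139) + (5/8)(36/139) + (3/4)(63/278) = 275/556.

0.4946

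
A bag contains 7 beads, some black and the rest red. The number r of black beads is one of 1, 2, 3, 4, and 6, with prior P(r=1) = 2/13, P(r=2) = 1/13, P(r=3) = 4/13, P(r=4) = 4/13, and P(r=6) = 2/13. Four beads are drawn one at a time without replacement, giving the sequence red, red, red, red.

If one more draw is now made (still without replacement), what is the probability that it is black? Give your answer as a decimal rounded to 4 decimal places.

Under each hypothesis, the probability of the observed sequence is: P(data | r = 1) = (6/7)(5/6)(4/5)(3/4) = 3/7; P(data | r = 2) = (5/7)(4/6)(3/5)(2/4) = 1/7; P(data | r = 3) = (4/7)(3/6)(2/5)(1/4) = 1/35; P(data | r = 4) = (3/7)(2/6)(1/5)(0/4) = 0; P(data | r = 6) = (1/7)(0/6) = 0.
Weighting by the prior gives 2/13 · 3/7 = 6/91, 1/13 · 1/7 = 1/91, 4/13 · 1/35 = 4/455, 4/13 · 0 = 0, 2/13 · 0 = 0; summing to 3/35.
Dividing through by the total gives posterior P(r = 1 | data) = 10/13, P(r = 2 | data) = 5/39, P(r = 3 | data) = 4/39, P(r = 4 | data) = 0, P(r = 6 | data) = 0.
So P(black next | data) = Σ P(black next | H) P(H | data) = (1/3)(10/13) + (2/3)(5/39) + (1)(4/39) = 4/9.

0.4444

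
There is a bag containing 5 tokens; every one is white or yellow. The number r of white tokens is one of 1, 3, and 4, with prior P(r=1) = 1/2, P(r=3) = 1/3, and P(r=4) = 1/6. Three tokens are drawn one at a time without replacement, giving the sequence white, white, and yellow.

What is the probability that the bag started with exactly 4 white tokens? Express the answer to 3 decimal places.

Under each hypothesis, the probability of the observed sequence is: P(data | r = 1) = (1/5)(0/4) = 0; P(data | r = 3) = (3/5)(2/4)(2/3) = 1/5; P(data | r = 4) = (4/5)(3/4)(1/3) = 1/5.
Weighting by the prior gives 1/2 · 0 = 0, 1/3 · 1/5 = 1/15, 1/6 · 1/5 = 1/30; these sum to 1/10.
By Bayes' rule, P(r = 4 | data) = (1/30) / (1/10) = 1/3.

0.333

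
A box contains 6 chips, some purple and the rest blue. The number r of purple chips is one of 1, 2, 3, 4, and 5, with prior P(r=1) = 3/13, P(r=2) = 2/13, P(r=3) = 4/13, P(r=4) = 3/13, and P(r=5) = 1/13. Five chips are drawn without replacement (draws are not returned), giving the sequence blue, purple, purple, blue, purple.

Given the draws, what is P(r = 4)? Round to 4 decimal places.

Compute the likelihood of the observed sequence for each case: P(data | r = 1) = (5/6)(1/5)(0/4) = 0; P(data | r = 2) = (4/6)(2/5)(1/4)(3/3)(0/2) = 0; P(data | r = 3) = (3/6)(3/5)(2/4)(2/3)(1/2) = 1/20; P(data | r = 4) = (2/6)(4/5)(3/4)(1/3)(2/2) = 1/15; P(data | r = 5) = (1/6)(5/5)(4/4)(0/3) = 0.
Weighting by the prior gives 3/13 · 0 = 0, 2/13 · 0 = 0, 4/13 · 1/20 = 1/65, 3/13 · 1/15 = 1/65, 1/13 · 0 = 0; with total 2/65.
So P(r = 4 | data) = (1/65) / (2/65) = 1/2.

0.5000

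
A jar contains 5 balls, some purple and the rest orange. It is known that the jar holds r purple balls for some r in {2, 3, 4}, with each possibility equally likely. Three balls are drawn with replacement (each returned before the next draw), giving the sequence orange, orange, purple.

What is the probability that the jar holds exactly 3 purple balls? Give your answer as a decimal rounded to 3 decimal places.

For each hypothesis, P(data | H) works out to: P(data | r = 2) = (3/5)(3/5)(2/5) = 18/125; P(data | r = 3) = (2/5)(2/5)(3/5) = 12/125; P(data | r = 4) = (1/5)(1/5)(4/5) = 4/125.
Multiplying each by its prior: 1/3 · 18/125 = 6/125, 1/3 · 12/125 = 4/125, 1/3 · 4/125 = 4/375; these sum to 34/375.
Hence P(r = 3 | data) = (4/125) / (34/375) = 6/17.

0.353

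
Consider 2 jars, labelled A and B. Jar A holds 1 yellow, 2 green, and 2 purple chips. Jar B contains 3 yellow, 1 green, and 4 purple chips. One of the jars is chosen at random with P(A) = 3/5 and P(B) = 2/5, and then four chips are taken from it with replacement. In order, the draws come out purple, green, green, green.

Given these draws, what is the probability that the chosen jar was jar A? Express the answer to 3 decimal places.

0.975

For each hypothesis, P(data | H) works out to: P(data | jar A) = (2/5)(2/5)(2/5)(2/5) = 0.0256; P(data | jar B) = (4/8)(1/8)(1/8)(1/8) = 0.00097656.
Multiplying each by its prior: 3/5 · 0.0256 = 0.01536, 2/5 · 0.00097656 = 0.00039063; with total 0.015751.
Therefore the posterior P(jar A | data) = (0.01536) / (0.015751) = 0.9752.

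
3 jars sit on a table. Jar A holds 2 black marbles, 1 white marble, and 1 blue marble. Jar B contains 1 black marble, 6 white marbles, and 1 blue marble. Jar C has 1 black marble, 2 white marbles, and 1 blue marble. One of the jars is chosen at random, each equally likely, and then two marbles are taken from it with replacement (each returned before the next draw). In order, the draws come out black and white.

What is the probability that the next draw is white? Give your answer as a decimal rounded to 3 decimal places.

0.477

The likelihood of the observed sequence under each hypothesis: P(data | jar A) = (2/4)(1/4) = 1/8; P(data | jar B) = (1/8)(6/8) = 3/32; P(data | jar C) = (1/4)(2/4) = 1/8.
Multiplying each by its prior: 1/3 · 1/8 = 1/24, 1/3 · 3/32 = 1/32, 1/3 · 1/8 = 1/24; with total 11/96.
Normalising, the posterior is P(jar A | data) = 4/11, P(jar B | data) = 3/11, P(jar C | data) = 4/11.
Averaging over the posterior, P(white next | data) = (1/4)(4/11) + (3/4)(3/11) + (1/2)(4/11) = 21/44.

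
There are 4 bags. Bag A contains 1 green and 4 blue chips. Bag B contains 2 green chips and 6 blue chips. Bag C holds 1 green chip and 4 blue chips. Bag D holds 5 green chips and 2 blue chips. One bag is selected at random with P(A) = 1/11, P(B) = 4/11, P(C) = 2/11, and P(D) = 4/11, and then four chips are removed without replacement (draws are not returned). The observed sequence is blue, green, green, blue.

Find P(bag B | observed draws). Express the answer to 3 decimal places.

Under each hypothesis, the probability of the observed sequence is: P(data | bag A) = (4/5)(1/4)(0/3) = 0; P(data | bag B) = (6/8)(2/7)(1/6)(5/5) = 1/28; P(data | bag C) = (4/5)(1/4)(0/3) = 0; P(data | bag D) = (2/7)(5/6)(4/5)(1/4) = 1/21.
Multiplying each by its prior: 1/11 · 0 = 0, 4/11 · 1/28 = 1/77, 2/11 · 0 = 0, 4/11 · 1/21 = 4/231; with total 1/33.
By Bayes' rule, P(bag B | data) = (1/77) / (1/33) = 3/7.

0.429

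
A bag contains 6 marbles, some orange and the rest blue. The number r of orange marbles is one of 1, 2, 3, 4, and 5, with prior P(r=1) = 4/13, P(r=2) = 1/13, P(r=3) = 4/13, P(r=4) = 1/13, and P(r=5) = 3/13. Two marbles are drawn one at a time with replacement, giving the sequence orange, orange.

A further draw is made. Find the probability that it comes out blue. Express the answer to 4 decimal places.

The likelihood of the observed sequence under each hypothesis: P(data | r = 1) = (1/6)(1/6) = 1/36; P(data | r = 2) = (2/6)(2/6) = 1/9; P(data | r = 3) = (3/6)(3/6) = 1/4; P(data | r = 4) = (4/6)(4/6) = 4/9; P(data | r = 5) = (5/6)(5/6) = 25/36.
The prior-weighted likelihoods are 4/13 · 1/36 = 1/117, 1/13 · 1/9 = 1/117, 4/13 · 1/4 = 1/13, 1/13 · 4/9 = 4/117, 3/13 · 25/36 = 25/156; summing to 15/52.
The posterior is then P(r = 1 | data) = 4/135, P(r = 2 | data) = 4/135, P(r = 3 | data) = 4/15, P(r = 4 | data) = 16/135, P(r = 5 | data) = 5/9.
Averaging over the posterior, P(blue next | data) = (5/6)(4/135) + (2/3)(4/135) + (1/2)(4/15) + (1/3)(16/135) + (1/6)(5/9) = 251/810.

0.3099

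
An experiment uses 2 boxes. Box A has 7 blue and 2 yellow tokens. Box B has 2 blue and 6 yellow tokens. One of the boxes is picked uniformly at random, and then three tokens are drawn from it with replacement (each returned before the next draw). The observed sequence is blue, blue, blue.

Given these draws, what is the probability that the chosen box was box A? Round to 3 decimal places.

Compute the likelihood of the observed sequence for each case: P(data | box A) = (7/9)(7/9)(7/9) = 0.47051; P(data | box B) = (2/8)(2/8)(2/8) = 0.015625.
Multiplying each by its prior: 1/2 · 0.47051 = 0.23525, 1/2 · 0.015625 = 0.0078125; these sum to 0.24307.
Hence P(box A | data) = (0.23525) / (0.24307) = 0.96786.

0.968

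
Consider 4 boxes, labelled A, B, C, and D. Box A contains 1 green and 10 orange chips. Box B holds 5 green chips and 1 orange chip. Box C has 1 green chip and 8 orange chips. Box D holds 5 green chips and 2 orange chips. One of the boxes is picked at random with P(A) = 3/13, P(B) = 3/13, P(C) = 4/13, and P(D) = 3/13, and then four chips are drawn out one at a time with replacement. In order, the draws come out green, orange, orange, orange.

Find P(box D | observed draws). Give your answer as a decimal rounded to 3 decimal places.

Compute the likelihood of the observed sequence for each case: P(data | box A) = (1/11)(10/11)(10/11)(10/11) = 0.068301; P(data | box B) = (5/6)(1/6)(1/6)(1/6) = 0.003858; P(data | box C) = (1/9)(8/9)(8/9)(8/9) = 0.078037; P(data | box D) = (5/7)(2/7)(2/7)(2/7) = 0.01666.
Weighting by the prior gives 3/13 · 0.068301 = 0.015762, 3/13 · 0.003858 = 0.00089031, 4/13 · 0.078037 = 0.024011, 3/13 · 0.01666 = 0.0038446; with total 0.044508.
Therefore the posterior P(box D | data) = (0.0038446) / (0.044508) = 0.086379.

0.086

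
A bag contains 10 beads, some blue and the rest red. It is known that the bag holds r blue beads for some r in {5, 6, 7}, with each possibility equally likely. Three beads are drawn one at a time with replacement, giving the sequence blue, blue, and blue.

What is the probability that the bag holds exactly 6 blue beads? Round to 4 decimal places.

For each hypothesis, P(data | H) works out to: P(data | r = 5) = (5/10)(5/10)(5/10) = 0.125; P(data | r = 6) = (6/10)(6/10)(6/10) = 0.216; P(data | r = 7) = (7/10)(7/10)(7/10) = 0.343.
Multiplying each by its prior: 1/3 · 0.125 = 0.041667, 1/3 · 0.216 = 0.072, 1/3 · 0.343 = 0.11433; with total 0.228.
So P(r = 6 | data) = (0.072) / (0.228) = 0.31579.

0.3158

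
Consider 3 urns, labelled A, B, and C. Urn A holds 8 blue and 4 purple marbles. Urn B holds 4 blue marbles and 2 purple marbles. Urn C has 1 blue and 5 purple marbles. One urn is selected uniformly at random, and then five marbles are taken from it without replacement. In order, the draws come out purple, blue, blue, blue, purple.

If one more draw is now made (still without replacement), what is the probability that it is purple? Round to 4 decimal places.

The likelihood of the observed sequence under each hypothesis: P(data | urn A) = (4/12)(8/11)(7/10)(6/9)(3/8) = 7/165; P(data | urn B) = (2/6)(4/5)(3/4)(2/3)(1/2) = 1/15; P(data | urn C) = (5/6)(1/5)(0/4) = 0.
The prior-weighted likelihoods are 1/3 · 7/165 = 7/495, 1/3 · 1/15 = 1/45, 1/3 · 0 = 0; these sum to 2/55.
The posterior is then P(urn A | data) = 7/18, P(urn B | data) = 11/18, P(urn C | data) = 0.
The predictive probability is P(purple next | data) = (2/7)(7/18) + (0)(11/18) = 1/9.

0.1111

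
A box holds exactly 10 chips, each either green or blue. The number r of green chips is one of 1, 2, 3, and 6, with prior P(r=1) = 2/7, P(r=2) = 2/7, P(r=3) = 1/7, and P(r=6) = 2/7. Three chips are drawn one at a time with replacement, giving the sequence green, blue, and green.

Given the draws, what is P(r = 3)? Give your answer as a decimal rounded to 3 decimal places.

0.145

The likelihood of the observed sequence under each hypothesis: P(data | r = 1) = (1/10)(9/10)(1/10) = 0.009; P(data | r = 2) = (2/10)(8/10)(2/10) = 0.032; P(data | r = 3) = (3/10)(7/10)(3/10) = 0.063; P(data | r = 6) = (6/10)(4/10)(6/10) = 0.144.
The prior-weighted likelihoods are 2/7 · 0.009 = 0.0025714, 2/7 · 0.032 = 0.0091429, 1/7 · 0.063 = 0.009, 2/7 · 0.144 = 0.041143; summing to 0.061857.
By Bayes' rule, P(r = 3 | data) = (0.009) / (0.061857) = 0.1455.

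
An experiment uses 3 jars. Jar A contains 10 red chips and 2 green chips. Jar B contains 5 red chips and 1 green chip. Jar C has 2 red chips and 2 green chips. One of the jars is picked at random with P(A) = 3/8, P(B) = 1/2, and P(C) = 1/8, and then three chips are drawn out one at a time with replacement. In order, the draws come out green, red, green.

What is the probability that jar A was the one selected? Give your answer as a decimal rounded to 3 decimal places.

0.242

Under each hypothesis, the probability of the observed sequence is: P(data | jar A) = (2/12)(10/12)(2/12) = 5/216; P(data | jar B) = (1/6)(5/6)(1/6) = 5/216; P(data | jar C) = (2/4)(2/4)(2/4) = 1/8.
Multiplying each by its prior: 3/8 · 5/216 = 5/576, 1/2 · 5/216 = 5/432, 1/8 · 1/8 = 1/64; summing to 31/864.
So P(jar A | data) = (5/576) / (31/864) = 15/62.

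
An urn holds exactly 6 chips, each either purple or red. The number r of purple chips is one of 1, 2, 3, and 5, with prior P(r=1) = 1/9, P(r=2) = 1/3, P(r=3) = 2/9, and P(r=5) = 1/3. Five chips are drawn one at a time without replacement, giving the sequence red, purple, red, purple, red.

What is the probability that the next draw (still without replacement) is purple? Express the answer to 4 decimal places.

0.3333

Under each hypothesis, the probability of the observed sequence is: P(data | r = 1) = (5/6)(1/5)(4/4)(0/3) = 0; P(data | r = 2) = (4/6)(2/5)(3/4)(1/3)(2/2) = 1/15; P(data | r = 3) = (3/6)(3/5)(2/4)(2/3)(1/2) = 1/20; P(data | r = 5) = (1/6)(5/5)(0/4) = 0.
Weighting by the prior gives 1/9 · 0 = 0, 1/3 · 1/15 = 1/45, 2/9 · 1/20 = 1/90, 1/3 · 0 = 0; these sum to 1/30.
The posterior is then P(r = 1 | data) = 0, P(r = 2 | data) = 2/3, P(r = 3 | data) = 1/3, P(r = 5 | data) = 0.
Averaging over the posterior, P(purple next | data) = (0)(2/3) + (1)(1/3) = 1/3.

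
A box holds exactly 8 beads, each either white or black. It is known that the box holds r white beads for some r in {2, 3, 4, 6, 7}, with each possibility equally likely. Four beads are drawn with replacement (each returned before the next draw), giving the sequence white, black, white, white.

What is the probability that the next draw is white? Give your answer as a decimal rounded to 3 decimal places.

Under each hypothesis, the probability of the observed sequence is: P(data | r = 2) = (2/8)(6/8)(2/8)(2/8) = 0.011719; P(data | r = 3) = (3/8)(5/8)(3/8)(3/8) = 0.032959; P(data | r = 4) = (4/8)(4/8)(4/8)(4/8) = 0.0625; P(data | r = 6) = (6/8)(2/8)(6/8)(6/8) = 0.10547; P(data | r = 7) = (7/8)(1/8)(7/8)(7/8) = 0.08374.
The prior-weighted likelihoods are 1/5 · 0.011719 = 0.0023437, 1/5 · 0.032959 = 0.0065918, 1/5 · 0.0625 = 0.0125, 1/5 · 0.10547 = 0.021094, 1/5 · 0.08374 = 0.016748; summing to 0.059277.
Dividing through by the total gives posterior P(r = 2 | data) = 0.039539, P(r = 3 | data) = 0.1112, P(r = 4 | data) = 0.21087, P(r = 6 | data) = 0.35585, P(r = 7 | data) = 0.28254.
Averaging over the posterior, P(white next | data) = (1/4)(0.039539) + (3/8)(0.1112) + (1/2)(0.21087) + (3/4)(0.35585) + (7/8)(0.28254) = 0.67113.

0.671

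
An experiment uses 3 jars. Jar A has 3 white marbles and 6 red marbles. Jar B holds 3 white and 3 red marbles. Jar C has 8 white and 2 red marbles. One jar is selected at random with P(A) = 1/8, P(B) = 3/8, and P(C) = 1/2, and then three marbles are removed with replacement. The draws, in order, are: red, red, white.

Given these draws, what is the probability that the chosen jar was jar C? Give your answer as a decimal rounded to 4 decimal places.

The likelihood of the observed sequence under each hypothesis: P(data | jar A) = (6/9)(6/9)(3/9) = 0.14815; P(data | jar B) = (3/6)(3/6)(3/6) = 0.125; P(data | jar C) = (2/10)(2/10)(8/10) = 0.032.
Multiplying each by its prior: 1/8 · 0.14815 = 0.018519, 3/8 · 0.125 = 0.046875, 1/2 · 0.032 = 0.016; these sum to 0.081394.
So P(jar C | data) = (0.016) / (0.081394) = 0.19658.

0.1966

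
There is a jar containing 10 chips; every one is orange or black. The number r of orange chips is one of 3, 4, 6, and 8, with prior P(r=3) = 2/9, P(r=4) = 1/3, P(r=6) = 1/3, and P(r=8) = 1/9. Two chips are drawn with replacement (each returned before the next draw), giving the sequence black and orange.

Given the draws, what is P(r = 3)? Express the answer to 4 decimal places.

Under each hypothesis, the probability of the observed sequence is: P(data | r = 3) = (7/10)(3/10) = 21/100; P(data | r = 4) = (6/10)(4/10) = 6/25; P(data | r = 6) = (4/10)(6/10) = 6/25; P(data | r = 8) = (2/10)(8/10) = 4/25.
Weighting by the prior gives 2/9 · 21/100 = 7/150, 1/3 · 6/25 = 2/25, 1/3 · 6/25 = 2/25, 1/9 · 4/25 = 4/225; with total 101/450.
Hence P(r = 3 | data) = (7/150) / (101/450) = 21/101.

0.2079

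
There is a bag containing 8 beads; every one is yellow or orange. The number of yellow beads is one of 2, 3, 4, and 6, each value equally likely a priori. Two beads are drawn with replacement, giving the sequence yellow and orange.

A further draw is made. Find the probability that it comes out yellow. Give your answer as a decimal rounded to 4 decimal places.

0.4659

For each hypothesis, P(data | H) works out to: P(data | r = 2) = (2/8)(6/8) = 3/16; P(data | r = 3) = (3/8)(5/8) = 15/64; P(data | r = 4) = (4/8)(4/8) = 1/4; P(data | r = 6) = (6/8)(2/8) = 3/16.
The prior-weighted likelihoods are 1/4 · 3/16 = 3/64, 1/4 · 15/64 = 15/256, 1/4 · 1/4 = 1/16, 1/4 · 3/16 = 3/64; with total 55/256.
The posterior is then P(r = 2 | data) = 12/55, P(r = 3 | data) = 3/11, P(r = 4 | data) = 16/55, P(r = 6 | data) = 12/55.
The predictive probability is P(yellow next | data) = (1/4)(12/55) + (3/8)(3/11) + (1/2)(16/55) + (3/4)(12/55) = 41/88.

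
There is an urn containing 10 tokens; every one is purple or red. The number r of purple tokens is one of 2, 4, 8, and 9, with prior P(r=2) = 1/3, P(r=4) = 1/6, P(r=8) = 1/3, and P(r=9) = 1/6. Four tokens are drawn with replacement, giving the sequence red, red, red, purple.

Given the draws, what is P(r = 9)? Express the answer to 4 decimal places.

Compute the likelihood of the observed sequence for each case: P(data | r = 2) = (8/10)(8/10)(8/10)(2/10) = 0.1024; P(data | r = 4) = (6/10)(6/10)(6/10)(4/10) = 0.0864; P(data | r = 8) = (2/10)(2/10)(2/10)(8/10) = 0.0064; P(data | r = 9) = (1/10)(1/10)(1/10)(9/10) = 0.0009.
The prior-weighted likelihoods are 1/3 · 0.1024 = 0.034133, 1/6 · 0.0864 = 0.0144, 1/3 · 0.0064 = 0.0021333, 1/6 · 0.0009 = 0.00015; summing to 0.050817.
By Bayes' rule, P(r = 9 | data) = (0.00015) / (0.050817) = 0.0029518.

0.0030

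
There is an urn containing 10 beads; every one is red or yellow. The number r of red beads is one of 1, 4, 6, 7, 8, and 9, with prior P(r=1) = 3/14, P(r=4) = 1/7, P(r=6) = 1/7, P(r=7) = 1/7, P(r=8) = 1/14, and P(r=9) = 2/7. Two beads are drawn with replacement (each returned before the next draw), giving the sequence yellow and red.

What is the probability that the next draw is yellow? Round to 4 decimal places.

0.4226

Compute the likelihood of the observed sequence for each case: P(data | r = 1) = (9/10)(1/10) = 0.09; P(data | r = 4) = (6/10)(4/10) = 0.24; P(data | r = 6) = (4/10)(6/10) = 0.24; P(data | r = 7) = (3/10)(7/10) = 0.21; P(data | r = 8) = (2/10)(8/10) = 0.16; P(data | r = 9) = (1/10)(9/10) = 0.09.
Multiplying each by its prior: 3/14 · 0.09 = 0.019286, 1/7 · 0.24 = 0.034286, 1/7 · 0.24 = 0.034286, 1/7 · 0.21 = 0.03, 1/14 · 0.16 = 0.011429, 2/7 · 0.09 = 0.025714; these sum to 0.155.
The posterior is then P(r = 1 | data) = 0.12442, P(r = 4 | data) = 0.2212, P(r = 6 | data) = 0.2212, P(r = 7 | data) = 0.19355, P(r = 8 | data) = 0.073733, P(r = 9 | data) = 0.1659.
So P(yellow next | data) = Σ P(yellow next | H) P(H | data) = (9/10)(0.12442) + (3/5)(0.2212) + (2/5)(0.2212) + (3/10)(0.19355) + (1/5)(0.073733) + (1/10)(0.1659) = 0.42258.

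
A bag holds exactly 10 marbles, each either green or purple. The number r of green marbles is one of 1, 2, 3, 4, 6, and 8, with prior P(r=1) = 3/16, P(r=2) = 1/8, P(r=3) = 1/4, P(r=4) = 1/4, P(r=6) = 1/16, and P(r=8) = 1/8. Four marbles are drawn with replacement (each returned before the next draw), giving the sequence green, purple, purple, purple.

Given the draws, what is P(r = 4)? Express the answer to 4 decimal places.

0.2805

The likelihood of the observed sequence under each hypothesis: P(data | r = 1) = (1/10)(9/10)(9/10)(9/10) = 0.0729; P(data | r = 2) = (2/10)(8/10)(8/10)(8/10) = 0.1024; P(data | r = 3) = (3/10)(7/10)(7/10)(7/10) = 0.1029; P(data | r = 4) = (4/10)(6/10)(6/10)(6/10) = 0.0864; P(data | r = 6) = (6/10)(4/10)(4/10)(4/10) = 0.0384; P(data | r = 8) = (8/10)(2/10)(2/10)(2/10) = 0.0064.
Weighting by the prior gives 3/16 · 0.0729 = 0.013669, 1/8 · 0.1024 = 0.0128, 1/4 · 0.1029 = 0.025725, 1/4 · 0.0864 = 0.0216, 1/16 · 0.0384 = 0.0024, 1/8 · 0.0064 = 0.0008; these sum to 0.076994.
Hence P(r = 4 | data) = (0.0216) / (0.076994) = 0.28054.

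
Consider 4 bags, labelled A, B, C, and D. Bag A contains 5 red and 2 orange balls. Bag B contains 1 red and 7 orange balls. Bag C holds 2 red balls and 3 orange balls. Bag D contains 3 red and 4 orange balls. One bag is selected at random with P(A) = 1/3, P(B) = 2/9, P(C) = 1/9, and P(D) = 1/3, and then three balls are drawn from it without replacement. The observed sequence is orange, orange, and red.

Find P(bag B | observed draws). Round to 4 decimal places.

0.2258

Compute the likelihood of the observed sequence for each case: P(data | bag A) = (2/7)(1/6)(5/5) = 1/21; P(data | bag B) = (7/8)(6/7)(1/6) = 1/8; P(data | bag C) = (3/5)(2/4)(2/3) = 1/5; P(data | bag D) = (4/7)(3/6)(3/5) = 6/35.
The prior-weighted likelihoods are 1/3 · 1/21 = 1/63, 2/9 · 1/8 = 1/36, 1/9 · 1/5 = 1/45, 1/3 · 6/35 = 2/35; with total 31/252.
Hence P(bag B | data) = (1/36) / (31/252) = 7/31.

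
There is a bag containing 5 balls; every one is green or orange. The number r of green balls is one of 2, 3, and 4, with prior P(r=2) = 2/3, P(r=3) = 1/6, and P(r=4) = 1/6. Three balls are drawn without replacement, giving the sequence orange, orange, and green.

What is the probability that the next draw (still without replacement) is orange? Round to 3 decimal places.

0.444

For each hypothesis, P(data | H) works out to: P(data | r = 2) = (3/5)(2/4)(2/3) = 1/5; P(data | r = 3) = (2/5)(1/4)(3/3) = 1/10; P(data | r = 4) = (1/5)(0/4) = 0.
Multiplying each by its prior: 2/3 · 1/5 = 2/15, 1/6 · 1/10 = 1/60, 1/6 · 0 = 0; with total 3/20.
Dividing through by the total gives posterior P(r = 2 | data) = 8/9, P(r = 3 | data) = 1/9, P(r = 4 | data) = 0.
So P(orange next | data) = Σ P(orange next | H) P(H | data) = (1/2)(8/9) + (0)(1/9) = 4/9.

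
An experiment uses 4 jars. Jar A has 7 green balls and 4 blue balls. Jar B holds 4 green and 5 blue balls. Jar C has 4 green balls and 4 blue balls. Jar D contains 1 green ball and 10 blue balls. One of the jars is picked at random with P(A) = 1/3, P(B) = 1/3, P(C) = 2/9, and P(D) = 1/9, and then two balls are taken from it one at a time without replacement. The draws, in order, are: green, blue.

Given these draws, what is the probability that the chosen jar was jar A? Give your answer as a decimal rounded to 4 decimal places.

0.3380

Compute the likelihood of the observed sequence for each case: P(data | jar A) = (7/11)(4/10) = 0.25455; P(data | jar B) = (4/9)(5/8) = 0.27778; P(data | jar C) = (4/8)(4/7) = 0.28571; P(data | jar D) = (1/11)(10/10) = 0.090909.
Multiplying each by its prior: 1/3 · 0.25455 = 0.084848, 1/3 · 0.27778 = 0.092593, 2/9 · 0.28571 = 0.063492, 1/9 · 0.090909 = 0.010101; with total 0.25103.
Therefore the posterior P(jar A | data) = (0.084848) / (0.25103) = 0.338.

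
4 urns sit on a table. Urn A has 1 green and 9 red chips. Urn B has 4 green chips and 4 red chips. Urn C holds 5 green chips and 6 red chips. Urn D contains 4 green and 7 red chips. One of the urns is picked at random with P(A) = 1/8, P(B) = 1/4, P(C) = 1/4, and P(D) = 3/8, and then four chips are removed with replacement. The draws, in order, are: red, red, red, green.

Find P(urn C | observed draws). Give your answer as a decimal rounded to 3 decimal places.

0.235

For each hypothesis, P(data | H) works out to: P(data | urn A) = (9/10)(9/10)(9/10)(1/10) = 0.0729; P(data | urn B) = (4/8)(4/8)(4/8)(4/8) = 0.0625; P(data | urn C) = (6/11)(6/11)(6/11)(5/11) = 0.073765; P(data | urn D) = (7/11)(7/11)(7/11)(4/11) = 0.093709.
Multiplying each by its prior: 1/8 · 0.0729 = 0.0091125, 1/4 · 0.0625 = 0.015625, 1/4 · 0.073765 = 0.018441, 3/8 · 0.093709 = 0.035141; with total 0.07832.
Hence P(urn C | data) = (0.018441) / (0.07832) = 0.23546.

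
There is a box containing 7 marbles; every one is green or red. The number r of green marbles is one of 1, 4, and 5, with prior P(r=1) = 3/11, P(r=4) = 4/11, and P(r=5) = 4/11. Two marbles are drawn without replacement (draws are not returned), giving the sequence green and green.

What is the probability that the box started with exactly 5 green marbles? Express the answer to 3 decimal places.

For each hypothesis, P(data | H) works out to: P(data | r = 1) = (1/7)(0/6) = 0; P(data | r = 4) = (4/7)(3/6) = 2/7; P(data | r = 5) = (5/7)(4/6) = 10/21.
Weighting by the prior gives 3/11 · 0 = 0, 4/11 · 2/7 = 8/77, 4/11 · 10/21 = 40/231; with total 64/231.
By Bayes' rule, P(r = 5 | data) = (40/231) / (64/231) = 5/8.

0.625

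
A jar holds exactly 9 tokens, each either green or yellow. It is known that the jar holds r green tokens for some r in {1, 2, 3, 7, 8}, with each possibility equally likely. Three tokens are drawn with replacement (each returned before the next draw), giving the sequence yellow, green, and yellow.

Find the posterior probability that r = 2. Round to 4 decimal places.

0.3203

For each hypothesis, P(data | H) works out to: P(data | r = 1) = (8/9)(1/9)(8/9) = 0.087791; P(data | r = 2) = (7/9)(2/9)(7/9) = 0.13443; P(data | r = 3) = (6/9)(3/9)(6/9) = 0.14815; P(data | r = 7) = (2/9)(7/9)(2/9) = 0.038409; P(data | r = 8) = (1/9)(8/9)(1/9) = 0.010974.
Weighting by the prior gives 1/5 · 0.087791 = 0.017558, 1/5 · 0.13443 = 0.026886, 1/5 · 0.14815 = 0.02963, 1/5 · 0.038409 = 0.0076818, 1/5 · 0.010974 = 0.0021948; these sum to 0.083951.
Hence P(r = 2 | data) = (0.026886) / (0.083951) = 0.32026.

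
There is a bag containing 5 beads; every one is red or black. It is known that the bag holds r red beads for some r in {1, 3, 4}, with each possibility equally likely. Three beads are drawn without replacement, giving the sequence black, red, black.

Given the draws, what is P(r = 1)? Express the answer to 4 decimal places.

0.6667

The likelihood of the observed sequence under each hypothesis: P(data | r = 1) = (4/5)(1/4)(3/3) = 1/5; P(data | r = 3) = (2/5)(3/4)(1/3) = 1/10; P(data | r = 4) = (1/5)(4/4)(0/3) = 0.
The prior-weighted likelihoods are 1/3 · 1/5 = 1/15, 1/3 · 1/10 = 1/30, 1/3 · 0 = 0; with total 1/10.
Therefore the posterior P(r = 1 | data) = (1/15) / (1/10) = 2/3.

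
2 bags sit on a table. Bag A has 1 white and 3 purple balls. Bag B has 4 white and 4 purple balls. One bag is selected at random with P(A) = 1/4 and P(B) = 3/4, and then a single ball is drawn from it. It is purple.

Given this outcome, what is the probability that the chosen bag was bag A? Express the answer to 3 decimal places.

For each hypothesis, P(data | H) works out to: P(data | bag A) = (3/4) = 3/4; P(data | bag B) = (4/8) = 1/2.
Multiplying each by its prior: 1/4 · 3/4 = 3/16, 3/4 · 1/2 = 3/8; summing to 9/16.
Hence P(bag A | data) = (3/16) / (9/16) = 1/3.

0.333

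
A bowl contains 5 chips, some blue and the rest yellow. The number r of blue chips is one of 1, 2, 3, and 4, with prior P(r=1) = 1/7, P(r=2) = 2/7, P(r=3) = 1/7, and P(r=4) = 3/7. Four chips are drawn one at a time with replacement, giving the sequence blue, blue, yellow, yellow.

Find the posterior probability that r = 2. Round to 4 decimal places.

0.4186

Compute the likelihood of the observed sequence for each case: P(data | r = 1) = (1/5)(1/5)(4/5)(4/5) = 0.0256; P(data | r = 2) = (2/5)(2/5)(3/5)(3/5) = 0.0576; P(data | r = 3) = (3/5)(3/5)(2/5)(2/5) = 0.0576; P(data | r = 4) = (4/5)(4/5)(1/5)(1/5) = 0.0256.
Weighting by the prior gives 1/7 · 0.0256 = 0.0036571, 2/7 · 0.0576 = 0.016457, 1/7 · 0.0576 = 0.0082286, 3/7 · 0.0256 = 0.010971; summing to 0.039314.
Hence P(r = 2 | data) = (0.016457) / (0.039314) = 0.4186.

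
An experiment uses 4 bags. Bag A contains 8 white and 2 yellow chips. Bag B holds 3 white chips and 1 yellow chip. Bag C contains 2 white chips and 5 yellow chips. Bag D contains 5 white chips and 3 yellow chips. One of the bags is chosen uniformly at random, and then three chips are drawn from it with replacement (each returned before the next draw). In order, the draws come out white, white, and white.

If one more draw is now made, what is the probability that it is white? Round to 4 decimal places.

0.7369

The likelihood of the observed sequence under each hypothesis: P(data | bag A) = (8/10)(8/10)(8/10) = 0.512; P(data | bag B) = (3/4)(3/4)(3/4) = 0.42188; P(data | bag C) = (2/7)(2/7)(2/7) = 0.023324; P(data | bag D) = (5/8)(5/8)(5/8) = 0.24414.
The prior-weighted likelihoods are 1/4 · 0.512 = 0.128, 1/4 · 0.42188 = 0.10547, 1/4 · 0.023324 = 0.0058309, 1/4 · 0.24414 = 0.061035; with total 0.30033.
Normalising, the posterior is P(bag A | data) = 0.42619, P(bag B | data) = 0.35117, P(bag C | data) = 0.019415, P(bag D | data) = 0.20322.
Averaging over the posterior, P(white next | data) = (4/5)(0.42619) + (3/4)(0.35117) + (2/7)(0.019415) + (5/8)(0.20322) = 0.73689.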